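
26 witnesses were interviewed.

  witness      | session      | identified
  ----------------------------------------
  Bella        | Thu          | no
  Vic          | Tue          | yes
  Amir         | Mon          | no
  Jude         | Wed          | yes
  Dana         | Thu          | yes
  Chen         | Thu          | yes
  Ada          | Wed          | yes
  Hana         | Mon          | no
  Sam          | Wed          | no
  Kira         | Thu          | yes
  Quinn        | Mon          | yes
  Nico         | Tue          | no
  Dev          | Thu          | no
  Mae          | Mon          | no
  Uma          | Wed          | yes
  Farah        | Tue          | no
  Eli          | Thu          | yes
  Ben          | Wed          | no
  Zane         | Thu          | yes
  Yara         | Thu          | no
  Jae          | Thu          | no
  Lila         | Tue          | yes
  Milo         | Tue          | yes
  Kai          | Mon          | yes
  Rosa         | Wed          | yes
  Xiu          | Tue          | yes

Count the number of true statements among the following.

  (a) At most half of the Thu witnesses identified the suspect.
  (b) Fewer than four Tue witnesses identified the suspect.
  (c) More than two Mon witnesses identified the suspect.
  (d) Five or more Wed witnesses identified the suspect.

(a) Thu: |A| = 9, |A ∩ B| = 5; needs |A ∩ B| ≤ |A ∖ B| — false.
(b) Tue: |A| = 6, |A ∩ B| = 4; needs |A ∩ B| < 4 — false.
(c) Mon: |A| = 5, |A ∩ B| = 2; needs |A ∩ B| > 2 — false.
(d) Wed: |A| = 6, |A ∩ B| = 4; needs |A ∩ B| ≥ 5 — false.

0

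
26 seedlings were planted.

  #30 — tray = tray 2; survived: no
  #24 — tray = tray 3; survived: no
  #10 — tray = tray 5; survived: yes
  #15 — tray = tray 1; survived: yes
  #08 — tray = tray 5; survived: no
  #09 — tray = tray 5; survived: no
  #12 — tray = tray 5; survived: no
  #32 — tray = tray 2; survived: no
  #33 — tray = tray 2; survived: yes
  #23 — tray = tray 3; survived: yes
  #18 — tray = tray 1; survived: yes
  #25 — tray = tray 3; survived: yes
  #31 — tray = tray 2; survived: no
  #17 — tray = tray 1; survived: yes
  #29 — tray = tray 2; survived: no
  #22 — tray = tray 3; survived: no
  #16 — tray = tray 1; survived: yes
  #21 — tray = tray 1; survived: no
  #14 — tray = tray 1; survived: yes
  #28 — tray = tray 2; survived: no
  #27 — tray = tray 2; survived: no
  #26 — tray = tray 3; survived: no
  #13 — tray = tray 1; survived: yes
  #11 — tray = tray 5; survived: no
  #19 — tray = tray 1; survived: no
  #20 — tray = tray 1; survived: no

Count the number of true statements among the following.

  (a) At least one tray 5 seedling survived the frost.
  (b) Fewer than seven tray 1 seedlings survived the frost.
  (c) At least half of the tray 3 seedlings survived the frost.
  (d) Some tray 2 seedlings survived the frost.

3

(a) tray 5: |A| = 5, |A ∩ B| = 1; needs A ∩ B ≠ ∅ (|A ∩ B| ≥ 1) — true.
(b) tray 1: |A| = 9, |A ∩ B| = 6; needs |A ∩ B| < 7 — true.
(c) tray 3: |A| = 5, |A ∩ B| = 2; needs |A ∩ B| ≥ |A ∖ B| — false.
(d) tray 2: |A| = 7, |A ∩ B| = 1; needs A ∩ B ≠ ∅ (|A ∩ B| ≥ 1) — true.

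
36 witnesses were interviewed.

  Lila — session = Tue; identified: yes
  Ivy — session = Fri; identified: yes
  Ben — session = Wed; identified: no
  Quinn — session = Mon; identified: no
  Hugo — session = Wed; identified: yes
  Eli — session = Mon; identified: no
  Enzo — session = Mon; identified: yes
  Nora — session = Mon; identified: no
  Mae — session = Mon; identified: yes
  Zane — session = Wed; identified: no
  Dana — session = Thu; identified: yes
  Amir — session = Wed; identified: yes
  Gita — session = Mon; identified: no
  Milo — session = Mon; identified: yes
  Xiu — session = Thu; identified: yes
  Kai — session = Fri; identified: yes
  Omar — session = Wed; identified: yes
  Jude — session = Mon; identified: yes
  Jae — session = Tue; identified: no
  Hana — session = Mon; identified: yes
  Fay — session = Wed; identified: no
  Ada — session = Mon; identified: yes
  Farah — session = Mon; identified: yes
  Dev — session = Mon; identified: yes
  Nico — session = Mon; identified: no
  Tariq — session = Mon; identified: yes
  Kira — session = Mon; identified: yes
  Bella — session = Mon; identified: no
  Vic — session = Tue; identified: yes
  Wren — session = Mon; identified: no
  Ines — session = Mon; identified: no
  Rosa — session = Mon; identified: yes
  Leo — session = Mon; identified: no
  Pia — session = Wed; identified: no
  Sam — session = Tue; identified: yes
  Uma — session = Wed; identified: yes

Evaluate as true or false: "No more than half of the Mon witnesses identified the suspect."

Truth condition: |A ∩ B| ≤ |A ∖ B|.
|A| = 20, |A ∩ B| = 11, |A ∖ B| = 9.
11 > 9, so the statement is false.

False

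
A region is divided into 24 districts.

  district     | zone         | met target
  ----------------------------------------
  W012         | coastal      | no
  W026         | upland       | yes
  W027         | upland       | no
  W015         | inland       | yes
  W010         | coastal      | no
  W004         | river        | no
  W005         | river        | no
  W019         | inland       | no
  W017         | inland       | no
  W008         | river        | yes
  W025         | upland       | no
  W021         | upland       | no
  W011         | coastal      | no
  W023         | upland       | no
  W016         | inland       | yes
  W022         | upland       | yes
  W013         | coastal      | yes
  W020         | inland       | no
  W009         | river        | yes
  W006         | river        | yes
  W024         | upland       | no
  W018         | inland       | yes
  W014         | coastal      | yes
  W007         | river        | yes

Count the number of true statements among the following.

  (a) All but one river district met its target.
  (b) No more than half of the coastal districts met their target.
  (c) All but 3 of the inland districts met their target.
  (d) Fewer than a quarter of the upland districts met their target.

(a) river: |A| = 6, |A ∩ B| = 4; needs |A ∖ B| = 1 — false.
(b) coastal: |A| = 5, |A ∩ B| = 2; needs |A ∩ B| ≤ |A ∖ B| — true.
(c) inland: |A| = 6, |A ∩ B| = 3; needs |A ∖ B| = 3 — true.
(d) upland: |A| = 7, |A ∩ B| = 2; needs |A ∩ B| / |A| < 1/4 — false.

2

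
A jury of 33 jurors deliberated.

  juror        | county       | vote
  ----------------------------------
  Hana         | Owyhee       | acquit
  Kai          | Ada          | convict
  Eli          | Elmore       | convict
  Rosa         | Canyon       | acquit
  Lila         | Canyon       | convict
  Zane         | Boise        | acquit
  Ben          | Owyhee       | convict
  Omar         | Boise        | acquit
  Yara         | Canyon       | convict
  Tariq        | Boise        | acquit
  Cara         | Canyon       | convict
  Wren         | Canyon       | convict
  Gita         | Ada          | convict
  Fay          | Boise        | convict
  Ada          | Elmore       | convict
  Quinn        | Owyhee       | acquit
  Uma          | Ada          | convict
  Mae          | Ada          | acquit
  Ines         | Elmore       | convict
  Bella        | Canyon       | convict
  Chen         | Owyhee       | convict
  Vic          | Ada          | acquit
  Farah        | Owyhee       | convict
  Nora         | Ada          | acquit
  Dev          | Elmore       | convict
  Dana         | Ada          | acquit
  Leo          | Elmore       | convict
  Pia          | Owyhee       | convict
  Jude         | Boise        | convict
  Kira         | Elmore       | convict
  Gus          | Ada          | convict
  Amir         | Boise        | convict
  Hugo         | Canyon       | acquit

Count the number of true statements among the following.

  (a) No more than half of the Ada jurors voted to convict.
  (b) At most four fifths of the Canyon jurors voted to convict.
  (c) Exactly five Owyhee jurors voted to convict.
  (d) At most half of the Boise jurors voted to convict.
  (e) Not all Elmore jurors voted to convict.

3

(a) Ada: |A| = 8, |A ∩ B| = 4; needs |A ∩ B| ≤ |A ∖ B| — true.
(b) Canyon: |A| = 7, |A ∩ B| = 5; needs |A ∩ B| / |A| ≤ 4/5 — true.
(c) Owyhee: |A| = 6, |A ∩ B| = 4; needs |A ∩ B| = 5 — false.
(d) Boise: |A| = 6, |A ∩ B| = 3; needs |A ∩ B| ≤ |A ∖ B| — true.
(e) Elmore: |A| = 6, |A ∩ B| = 6; needs A ⊄ B (|A ∖ B| ≥ 1) — false.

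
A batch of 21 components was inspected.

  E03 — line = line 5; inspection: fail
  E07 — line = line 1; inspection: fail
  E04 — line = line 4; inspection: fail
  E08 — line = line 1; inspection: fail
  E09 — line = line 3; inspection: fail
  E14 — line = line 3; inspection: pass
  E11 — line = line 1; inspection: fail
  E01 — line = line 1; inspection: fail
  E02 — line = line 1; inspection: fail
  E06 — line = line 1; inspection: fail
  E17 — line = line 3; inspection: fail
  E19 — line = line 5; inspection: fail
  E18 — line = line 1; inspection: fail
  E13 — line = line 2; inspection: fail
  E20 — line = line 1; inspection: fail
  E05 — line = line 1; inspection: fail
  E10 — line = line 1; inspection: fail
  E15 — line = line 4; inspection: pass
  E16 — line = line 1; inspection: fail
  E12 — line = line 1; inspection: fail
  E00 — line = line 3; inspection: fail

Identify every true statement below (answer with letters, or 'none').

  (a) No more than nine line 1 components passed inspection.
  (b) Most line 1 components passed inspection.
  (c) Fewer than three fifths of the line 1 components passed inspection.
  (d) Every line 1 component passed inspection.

|A| = 12, |A ∩ B| = 0, |A ∖ B| = 12.
(a) |A ∩ B| ≤ 9: holds.
(b) |A ∩ B| > |A ∖ B|: fails.
(c) |A ∩ B| / |A| < 3/5: holds.
(d) A ⊆ B, i.e. every element of A is in B (|A ∖ B| = 0): fails.

(a), (c)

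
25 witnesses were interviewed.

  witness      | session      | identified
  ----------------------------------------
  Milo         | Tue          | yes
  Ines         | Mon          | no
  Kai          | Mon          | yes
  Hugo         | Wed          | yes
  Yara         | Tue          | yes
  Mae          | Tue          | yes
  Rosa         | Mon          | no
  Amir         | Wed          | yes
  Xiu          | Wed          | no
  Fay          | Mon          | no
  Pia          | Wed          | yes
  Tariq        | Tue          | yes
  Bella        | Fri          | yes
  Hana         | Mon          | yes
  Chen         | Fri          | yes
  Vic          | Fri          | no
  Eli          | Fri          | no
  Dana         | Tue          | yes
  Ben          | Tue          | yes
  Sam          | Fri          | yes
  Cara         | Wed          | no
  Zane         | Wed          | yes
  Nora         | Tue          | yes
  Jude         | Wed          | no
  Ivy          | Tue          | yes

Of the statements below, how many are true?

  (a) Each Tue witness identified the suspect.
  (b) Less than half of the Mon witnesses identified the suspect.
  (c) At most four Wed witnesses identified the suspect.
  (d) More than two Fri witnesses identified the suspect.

(a) Tue: |A| = 8, |A ∩ B| = 8; needs A ⊆ B, i.e. every element of A is in B (|A ∖ B| = 0) — true.
(b) Mon: |A| = 5, |A ∩ B| = 2; needs |A ∩ B| < |A ∖ B| — true.
(c) Wed: |A| = 7, |A ∩ B| = 4; needs |A ∩ B| ≤ 4 — true.
(d) Fri: |A| = 5, |A ∩ B| = 3; needs |A ∩ B| > 2 — true.

4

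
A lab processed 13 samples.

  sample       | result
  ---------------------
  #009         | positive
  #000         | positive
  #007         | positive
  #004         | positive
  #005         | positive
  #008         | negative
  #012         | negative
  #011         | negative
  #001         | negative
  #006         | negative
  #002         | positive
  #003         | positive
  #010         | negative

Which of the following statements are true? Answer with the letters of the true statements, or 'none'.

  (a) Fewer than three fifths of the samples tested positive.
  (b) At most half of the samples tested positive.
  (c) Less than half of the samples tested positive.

(a)

|A| = 13, |A ∩ B| = 7, |A ∖ B| = 6.
(a) |A ∩ B| / |A| < 3/5: holds.
(b) |A ∩ B| ≤ |A ∖ B|: fails.
(c) |A ∩ B| < |A ∖ B|: fails.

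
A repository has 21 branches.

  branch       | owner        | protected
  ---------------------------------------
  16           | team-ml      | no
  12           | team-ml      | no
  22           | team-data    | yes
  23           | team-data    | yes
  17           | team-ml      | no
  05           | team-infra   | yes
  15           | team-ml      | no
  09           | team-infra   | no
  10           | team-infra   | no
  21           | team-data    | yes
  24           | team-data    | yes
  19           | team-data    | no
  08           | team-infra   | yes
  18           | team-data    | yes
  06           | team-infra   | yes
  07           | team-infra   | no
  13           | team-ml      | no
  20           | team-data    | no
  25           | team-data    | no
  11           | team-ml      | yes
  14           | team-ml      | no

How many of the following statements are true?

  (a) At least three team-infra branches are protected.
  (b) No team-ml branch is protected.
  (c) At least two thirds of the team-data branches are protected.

(a) team-infra: |A| = 6, |A ∩ B| = 3; needs |A ∩ B| ≥ 3 — true.
(b) team-ml: |A| = 7, |A ∩ B| = 1; needs A ∩ B = ∅ (|A ∩ B| = 0) — false.
(c) team-data: |A| = 8, |A ∩ B| = 5; needs |A ∩ B| / |A| ≥ 2/3 — false.

1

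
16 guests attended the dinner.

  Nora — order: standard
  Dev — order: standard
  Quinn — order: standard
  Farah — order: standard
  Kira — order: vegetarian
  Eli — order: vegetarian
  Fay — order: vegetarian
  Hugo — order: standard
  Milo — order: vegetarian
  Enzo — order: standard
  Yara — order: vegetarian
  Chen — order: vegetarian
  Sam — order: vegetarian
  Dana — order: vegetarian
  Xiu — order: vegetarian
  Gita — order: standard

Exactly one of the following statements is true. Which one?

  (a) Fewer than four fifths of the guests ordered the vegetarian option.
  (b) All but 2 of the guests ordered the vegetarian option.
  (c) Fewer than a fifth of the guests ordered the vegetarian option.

|A| = 16, |A ∩ B| = 9, |A ∖ B| = 7.
(a) requires |A ∩ B| / |A| < 4/5: true.
(b) requires |A ∖ B| = 2: false.
(c) requires |A ∩ B| / |A| < 1/5: false.

(a)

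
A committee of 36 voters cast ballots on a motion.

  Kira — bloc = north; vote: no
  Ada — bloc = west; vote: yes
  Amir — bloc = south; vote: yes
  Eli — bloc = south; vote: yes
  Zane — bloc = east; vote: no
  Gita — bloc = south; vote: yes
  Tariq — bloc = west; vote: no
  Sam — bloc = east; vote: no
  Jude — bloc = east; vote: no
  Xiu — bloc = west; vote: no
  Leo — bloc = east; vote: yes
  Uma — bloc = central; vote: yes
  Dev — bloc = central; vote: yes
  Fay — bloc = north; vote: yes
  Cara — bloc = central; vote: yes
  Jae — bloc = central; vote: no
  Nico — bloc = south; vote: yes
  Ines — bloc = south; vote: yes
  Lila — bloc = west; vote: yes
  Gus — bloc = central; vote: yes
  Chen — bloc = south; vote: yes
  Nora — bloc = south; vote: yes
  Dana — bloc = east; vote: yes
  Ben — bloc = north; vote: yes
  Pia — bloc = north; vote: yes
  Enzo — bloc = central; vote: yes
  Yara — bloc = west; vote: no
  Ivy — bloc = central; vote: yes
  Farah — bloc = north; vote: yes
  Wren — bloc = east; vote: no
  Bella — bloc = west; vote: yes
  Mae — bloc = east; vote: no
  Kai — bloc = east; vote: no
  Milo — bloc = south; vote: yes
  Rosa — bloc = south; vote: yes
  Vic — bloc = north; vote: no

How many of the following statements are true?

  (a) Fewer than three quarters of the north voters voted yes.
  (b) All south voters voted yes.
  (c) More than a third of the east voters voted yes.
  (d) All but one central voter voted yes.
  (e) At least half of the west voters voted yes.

4

(a) north: |A| = 6, |A ∩ B| = 4; needs |A ∩ B| / |A| < 3/4 — true.
(b) south: |A| = 9, |A ∩ B| = 9; needs A ⊆ B, i.e. every element of A is in B (|A ∖ B| = 0) — true.
(c) east: |A| = 8, |A ∩ B| = 2; needs |A ∩ B| / |A| > 1/3 — false.
(d) central: |A| = 7, |A ∩ B| = 6; needs |A ∖ B| = 1 — true.
(e) west: |A| = 6, |A ∩ B| = 3; needs |A ∩ B| ≥ |A ∖ B| — true.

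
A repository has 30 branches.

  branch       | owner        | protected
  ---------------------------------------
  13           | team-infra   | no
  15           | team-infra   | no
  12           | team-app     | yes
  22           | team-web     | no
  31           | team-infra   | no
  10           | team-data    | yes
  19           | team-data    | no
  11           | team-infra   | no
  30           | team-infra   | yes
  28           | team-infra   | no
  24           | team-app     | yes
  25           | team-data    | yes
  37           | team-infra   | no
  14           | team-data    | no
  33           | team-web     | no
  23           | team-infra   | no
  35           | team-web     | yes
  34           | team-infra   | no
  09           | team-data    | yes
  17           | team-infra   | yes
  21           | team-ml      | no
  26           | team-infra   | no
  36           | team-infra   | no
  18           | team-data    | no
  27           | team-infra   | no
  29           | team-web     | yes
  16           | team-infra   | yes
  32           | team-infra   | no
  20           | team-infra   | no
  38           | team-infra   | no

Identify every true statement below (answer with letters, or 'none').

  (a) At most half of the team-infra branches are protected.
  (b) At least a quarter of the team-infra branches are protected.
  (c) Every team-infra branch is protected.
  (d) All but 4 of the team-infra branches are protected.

|A| = 17, |A ∩ B| = 3, |A ∖ B| = 14.
(a) |A ∩ B| ≤ |A ∖ B|: holds.
(b) |A ∩ B| / |A| ≥ 1/4: fails.
(c) A ⊆ B, i.e. every element of A is in B (|A ∖ B| = 0): fails.
(d) |A ∖ B| = 4: fails.

(a)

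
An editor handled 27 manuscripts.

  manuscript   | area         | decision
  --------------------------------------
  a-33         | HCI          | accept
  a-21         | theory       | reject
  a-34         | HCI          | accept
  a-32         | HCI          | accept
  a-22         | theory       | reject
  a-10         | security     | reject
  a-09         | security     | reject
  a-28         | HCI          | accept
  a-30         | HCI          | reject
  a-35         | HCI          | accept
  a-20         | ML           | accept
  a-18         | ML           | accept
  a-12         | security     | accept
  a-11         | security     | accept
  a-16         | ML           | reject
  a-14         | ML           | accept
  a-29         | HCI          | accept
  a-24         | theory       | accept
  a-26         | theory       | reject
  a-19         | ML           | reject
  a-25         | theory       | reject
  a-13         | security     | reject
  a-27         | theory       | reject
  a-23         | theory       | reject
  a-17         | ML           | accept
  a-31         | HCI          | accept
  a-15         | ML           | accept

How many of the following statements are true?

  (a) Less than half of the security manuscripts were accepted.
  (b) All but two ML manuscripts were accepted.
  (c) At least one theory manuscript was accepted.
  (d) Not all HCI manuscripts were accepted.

(a) security: |A| = 5, |A ∩ B| = 2; needs |A ∩ B| < |A ∖ B| — true.
(b) ML: |A| = 7, |A ∩ B| = 5; needs |A ∖ B| = 2 — true.
(c) theory: |A| = 7, |A ∩ B| = 1; needs A ∩ B ≠ ∅ (|A ∩ B| ≥ 1) — true.
(d) HCI: |A| = 8, |A ∩ B| = 7; needs A ⊄ B (|A ∖ B| ≥ 1) — true.

4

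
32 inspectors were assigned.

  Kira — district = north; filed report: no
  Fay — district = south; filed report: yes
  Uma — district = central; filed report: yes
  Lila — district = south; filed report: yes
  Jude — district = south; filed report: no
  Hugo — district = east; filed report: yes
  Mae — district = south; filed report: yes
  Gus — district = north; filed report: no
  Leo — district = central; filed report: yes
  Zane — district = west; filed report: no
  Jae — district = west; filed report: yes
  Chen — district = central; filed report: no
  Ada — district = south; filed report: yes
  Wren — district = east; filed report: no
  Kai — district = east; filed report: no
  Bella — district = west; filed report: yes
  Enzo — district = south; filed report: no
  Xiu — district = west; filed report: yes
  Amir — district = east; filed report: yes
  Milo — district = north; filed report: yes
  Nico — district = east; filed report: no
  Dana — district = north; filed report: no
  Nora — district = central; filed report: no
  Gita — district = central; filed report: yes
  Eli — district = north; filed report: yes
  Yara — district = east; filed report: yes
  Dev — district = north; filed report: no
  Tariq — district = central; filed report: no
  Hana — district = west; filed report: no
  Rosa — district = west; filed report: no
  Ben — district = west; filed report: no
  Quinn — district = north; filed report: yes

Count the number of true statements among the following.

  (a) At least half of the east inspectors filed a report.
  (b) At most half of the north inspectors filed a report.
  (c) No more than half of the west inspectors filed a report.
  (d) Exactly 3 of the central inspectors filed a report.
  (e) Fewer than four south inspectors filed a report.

4

(a) east: |A| = 6, |A ∩ B| = 3; needs |A ∩ B| ≥ |A ∖ B| — true.
(b) north: |A| = 7, |A ∩ B| = 3; needs |A ∩ B| ≤ |A ∖ B| — true.
(c) west: |A| = 7, |A ∩ B| = 3; needs |A ∩ B| ≤ |A ∖ B| — true.
(d) central: |A| = 6, |A ∩ B| = 3; needs |A ∩ B| = 3 — true.
(e) south: |A| = 6, |A ∩ B| = 4; needs |A ∩ B| < 4 — false.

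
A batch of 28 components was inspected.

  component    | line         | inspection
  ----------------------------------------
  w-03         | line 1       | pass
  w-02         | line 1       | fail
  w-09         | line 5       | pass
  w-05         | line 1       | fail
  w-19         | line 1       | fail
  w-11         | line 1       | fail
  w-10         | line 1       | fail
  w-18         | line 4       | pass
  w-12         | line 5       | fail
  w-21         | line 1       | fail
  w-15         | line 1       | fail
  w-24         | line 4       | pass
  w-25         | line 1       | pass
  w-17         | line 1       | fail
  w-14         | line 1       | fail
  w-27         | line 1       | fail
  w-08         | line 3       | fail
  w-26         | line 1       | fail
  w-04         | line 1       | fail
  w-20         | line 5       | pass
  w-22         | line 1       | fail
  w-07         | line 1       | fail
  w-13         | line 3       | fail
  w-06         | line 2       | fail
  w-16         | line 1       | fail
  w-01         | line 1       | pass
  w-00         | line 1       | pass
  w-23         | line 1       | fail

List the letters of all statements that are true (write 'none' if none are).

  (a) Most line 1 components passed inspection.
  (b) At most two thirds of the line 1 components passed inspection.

|A| = 20, |A ∩ B| = 4, |A ∖ B| = 16.
(a) |A ∩ B| > |A ∖ B|: fails.
(b) |A ∩ B| / |A| ≤ 2/3: holds.

(b)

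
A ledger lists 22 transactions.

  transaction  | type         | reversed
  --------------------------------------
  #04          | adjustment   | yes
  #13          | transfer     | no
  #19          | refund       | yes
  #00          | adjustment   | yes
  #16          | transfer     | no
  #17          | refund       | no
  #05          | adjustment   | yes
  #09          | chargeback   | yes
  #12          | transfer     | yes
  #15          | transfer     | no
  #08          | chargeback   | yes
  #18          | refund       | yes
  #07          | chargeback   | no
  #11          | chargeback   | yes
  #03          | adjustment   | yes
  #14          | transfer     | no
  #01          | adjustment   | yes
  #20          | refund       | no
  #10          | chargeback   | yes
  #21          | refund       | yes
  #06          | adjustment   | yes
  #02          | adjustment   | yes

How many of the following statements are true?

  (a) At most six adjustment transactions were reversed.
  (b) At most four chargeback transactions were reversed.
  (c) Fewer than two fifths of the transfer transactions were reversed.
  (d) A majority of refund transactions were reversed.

3

(a) adjustment: |A| = 7, |A ∩ B| = 7; needs |A ∩ B| ≤ 6 — false.
(b) chargeback: |A| = 5, |A ∩ B| = 4; needs |A ∩ B| ≤ 4 — true.
(c) transfer: |A| = 5, |A ∩ B| = 1; needs |A ∩ B| / |A| < 2/5 — true.
(d) refund: |A| = 5, |A ∩ B| = 3; needs |A ∩ B| > |A ∖ B| — true.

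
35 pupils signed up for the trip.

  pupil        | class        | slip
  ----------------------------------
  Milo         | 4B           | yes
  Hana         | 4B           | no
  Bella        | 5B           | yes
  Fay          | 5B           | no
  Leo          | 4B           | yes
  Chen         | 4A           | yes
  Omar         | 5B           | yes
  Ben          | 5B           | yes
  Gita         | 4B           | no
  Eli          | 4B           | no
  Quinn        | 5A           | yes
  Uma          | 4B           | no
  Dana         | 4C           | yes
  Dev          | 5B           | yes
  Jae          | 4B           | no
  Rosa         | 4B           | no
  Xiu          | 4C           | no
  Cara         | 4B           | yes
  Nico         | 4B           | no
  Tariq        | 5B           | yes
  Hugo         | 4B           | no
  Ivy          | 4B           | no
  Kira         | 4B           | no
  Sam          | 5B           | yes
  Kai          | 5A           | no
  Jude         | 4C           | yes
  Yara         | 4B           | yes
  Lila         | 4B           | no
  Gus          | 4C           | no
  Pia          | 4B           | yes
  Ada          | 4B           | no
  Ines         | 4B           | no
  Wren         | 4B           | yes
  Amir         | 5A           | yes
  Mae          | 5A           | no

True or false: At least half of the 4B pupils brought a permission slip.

Truth condition: |A ∩ B| ≥ |A ∖ B|.
|A| = 19, |A ∩ B| = 6, |A ∖ B| = 13.
6 < 13, so the statement is false.

False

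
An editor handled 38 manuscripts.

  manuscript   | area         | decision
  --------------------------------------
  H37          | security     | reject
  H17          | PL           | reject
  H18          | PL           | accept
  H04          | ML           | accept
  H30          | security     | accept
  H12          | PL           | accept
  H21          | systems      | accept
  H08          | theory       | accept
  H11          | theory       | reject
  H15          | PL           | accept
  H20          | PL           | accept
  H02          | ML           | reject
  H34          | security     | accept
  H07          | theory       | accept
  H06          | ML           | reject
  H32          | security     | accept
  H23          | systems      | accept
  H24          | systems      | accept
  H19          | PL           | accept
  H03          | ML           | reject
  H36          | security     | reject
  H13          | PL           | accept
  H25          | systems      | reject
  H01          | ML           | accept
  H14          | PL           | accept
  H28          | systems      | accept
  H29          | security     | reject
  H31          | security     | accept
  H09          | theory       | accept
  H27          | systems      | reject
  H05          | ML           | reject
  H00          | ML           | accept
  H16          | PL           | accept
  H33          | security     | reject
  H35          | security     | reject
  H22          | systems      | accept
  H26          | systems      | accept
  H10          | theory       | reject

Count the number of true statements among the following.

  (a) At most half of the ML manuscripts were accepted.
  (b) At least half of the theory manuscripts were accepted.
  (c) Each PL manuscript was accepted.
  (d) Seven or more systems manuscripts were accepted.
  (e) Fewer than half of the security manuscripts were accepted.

(a) ML: |A| = 7, |A ∩ B| = 3; needs |A ∩ B| ≤ |A ∖ B| — true.
(b) theory: |A| = 5, |A ∩ B| = 3; needs |A ∩ B| ≥ |A ∖ B| — true.
(c) PL: |A| = 9, |A ∩ B| = 8; needs A ⊆ B, i.e. every element of A is in B (|A ∖ B| = 0) — false.
(d) systems: |A| = 8, |A ∩ B| = 6; needs |A ∩ B| ≥ 7 — false.
(e) security: |A| = 9, |A ∩ B| = 4; needs |A ∩ B| < |A ∖ B| — true.

3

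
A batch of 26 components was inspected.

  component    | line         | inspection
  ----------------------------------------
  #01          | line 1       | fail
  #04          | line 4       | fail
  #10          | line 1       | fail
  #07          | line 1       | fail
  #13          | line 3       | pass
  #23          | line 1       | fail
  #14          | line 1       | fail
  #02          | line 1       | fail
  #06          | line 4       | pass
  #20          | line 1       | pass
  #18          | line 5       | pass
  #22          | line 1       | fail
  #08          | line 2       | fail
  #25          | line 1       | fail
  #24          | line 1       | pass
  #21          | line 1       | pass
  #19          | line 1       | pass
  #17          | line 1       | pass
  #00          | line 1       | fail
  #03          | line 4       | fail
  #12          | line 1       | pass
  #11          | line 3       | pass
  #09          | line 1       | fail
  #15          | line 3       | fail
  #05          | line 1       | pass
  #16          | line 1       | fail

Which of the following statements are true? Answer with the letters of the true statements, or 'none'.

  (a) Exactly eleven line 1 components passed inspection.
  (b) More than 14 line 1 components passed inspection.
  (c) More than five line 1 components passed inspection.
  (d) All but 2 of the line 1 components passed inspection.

|A| = 18, |A ∩ B| = 7, |A ∖ B| = 11.
(a) |A ∩ B| = 11: fails.
(b) |A ∩ B| > 14: fails.
(c) |A ∩ B| > 5: holds.
(d) |A ∖ B| = 2: fails.

(c)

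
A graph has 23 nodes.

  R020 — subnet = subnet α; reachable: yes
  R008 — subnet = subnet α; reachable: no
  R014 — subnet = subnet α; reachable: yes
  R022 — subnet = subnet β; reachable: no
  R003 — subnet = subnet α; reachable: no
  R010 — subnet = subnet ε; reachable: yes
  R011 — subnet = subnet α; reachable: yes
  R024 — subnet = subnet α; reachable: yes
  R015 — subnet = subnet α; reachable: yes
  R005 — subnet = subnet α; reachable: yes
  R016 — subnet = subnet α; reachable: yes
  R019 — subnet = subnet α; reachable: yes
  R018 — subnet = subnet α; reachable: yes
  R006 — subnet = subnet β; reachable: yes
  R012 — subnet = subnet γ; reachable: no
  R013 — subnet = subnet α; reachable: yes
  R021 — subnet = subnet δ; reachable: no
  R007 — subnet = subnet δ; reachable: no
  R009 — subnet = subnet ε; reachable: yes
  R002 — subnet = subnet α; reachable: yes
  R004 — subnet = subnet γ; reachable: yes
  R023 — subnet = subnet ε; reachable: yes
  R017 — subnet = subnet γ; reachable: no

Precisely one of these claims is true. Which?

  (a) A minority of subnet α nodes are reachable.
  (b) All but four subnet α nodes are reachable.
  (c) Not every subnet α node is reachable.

(c)

|A| = 13, |A ∩ B| = 11, |A ∖ B| = 2.
(a) requires |A ∩ B| < |A ∖ B|: false.
(b) requires |A ∖ B| = 4: false.
(c) requires A ⊄ B (|A ∖ B| ≥ 1): true.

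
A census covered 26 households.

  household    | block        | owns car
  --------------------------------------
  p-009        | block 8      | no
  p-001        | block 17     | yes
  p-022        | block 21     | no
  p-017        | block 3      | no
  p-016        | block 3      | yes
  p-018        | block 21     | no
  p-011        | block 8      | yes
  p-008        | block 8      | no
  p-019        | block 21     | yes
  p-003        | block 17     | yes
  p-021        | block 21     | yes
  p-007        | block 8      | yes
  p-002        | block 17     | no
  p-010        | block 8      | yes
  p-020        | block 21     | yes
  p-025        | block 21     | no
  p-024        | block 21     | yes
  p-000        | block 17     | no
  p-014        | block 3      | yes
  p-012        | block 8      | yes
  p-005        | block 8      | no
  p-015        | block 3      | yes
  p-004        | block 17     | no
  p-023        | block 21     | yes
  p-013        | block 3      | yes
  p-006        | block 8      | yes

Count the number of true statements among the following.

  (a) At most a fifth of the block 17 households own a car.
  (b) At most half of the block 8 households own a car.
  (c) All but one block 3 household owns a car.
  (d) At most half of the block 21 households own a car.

(a) block 17: |A| = 5, |A ∩ B| = 2; needs |A ∩ B| / |A| ≤ 1/5 — false.
(b) block 8: |A| = 8, |A ∩ B| = 5; needs |A ∩ B| ≤ |A ∖ B| — false.
(c) block 3: |A| = 5, |A ∩ B| = 4; needs |A ∖ B| = 1 — true.
(d) block 21: |A| = 8, |A ∩ B| = 5; needs |A ∩ B| ≤ |A ∖ B| — false.

1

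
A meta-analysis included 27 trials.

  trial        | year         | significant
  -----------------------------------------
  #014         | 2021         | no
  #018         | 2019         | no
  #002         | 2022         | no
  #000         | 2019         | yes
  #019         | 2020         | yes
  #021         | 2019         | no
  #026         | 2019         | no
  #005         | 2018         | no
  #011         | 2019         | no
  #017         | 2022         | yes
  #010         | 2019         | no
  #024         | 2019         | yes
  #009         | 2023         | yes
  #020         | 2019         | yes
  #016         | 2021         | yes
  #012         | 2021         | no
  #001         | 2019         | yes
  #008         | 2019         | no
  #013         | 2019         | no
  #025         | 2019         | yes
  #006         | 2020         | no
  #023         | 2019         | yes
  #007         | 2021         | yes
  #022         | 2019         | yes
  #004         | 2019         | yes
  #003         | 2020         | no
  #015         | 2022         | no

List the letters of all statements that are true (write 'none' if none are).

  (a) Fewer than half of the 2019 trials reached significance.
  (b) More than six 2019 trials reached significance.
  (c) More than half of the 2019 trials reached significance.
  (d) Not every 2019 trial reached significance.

|A| = 15, |A ∩ B| = 8, |A ∖ B| = 7.
(a) |A ∩ B| < |A ∖ B|: fails.
(b) |A ∩ B| > 6: holds.
(c) |A ∩ B| > |A ∖ B|: holds.
(d) A ⊄ B (|A ∖ B| ≥ 1): holds.

(b), (c), (d)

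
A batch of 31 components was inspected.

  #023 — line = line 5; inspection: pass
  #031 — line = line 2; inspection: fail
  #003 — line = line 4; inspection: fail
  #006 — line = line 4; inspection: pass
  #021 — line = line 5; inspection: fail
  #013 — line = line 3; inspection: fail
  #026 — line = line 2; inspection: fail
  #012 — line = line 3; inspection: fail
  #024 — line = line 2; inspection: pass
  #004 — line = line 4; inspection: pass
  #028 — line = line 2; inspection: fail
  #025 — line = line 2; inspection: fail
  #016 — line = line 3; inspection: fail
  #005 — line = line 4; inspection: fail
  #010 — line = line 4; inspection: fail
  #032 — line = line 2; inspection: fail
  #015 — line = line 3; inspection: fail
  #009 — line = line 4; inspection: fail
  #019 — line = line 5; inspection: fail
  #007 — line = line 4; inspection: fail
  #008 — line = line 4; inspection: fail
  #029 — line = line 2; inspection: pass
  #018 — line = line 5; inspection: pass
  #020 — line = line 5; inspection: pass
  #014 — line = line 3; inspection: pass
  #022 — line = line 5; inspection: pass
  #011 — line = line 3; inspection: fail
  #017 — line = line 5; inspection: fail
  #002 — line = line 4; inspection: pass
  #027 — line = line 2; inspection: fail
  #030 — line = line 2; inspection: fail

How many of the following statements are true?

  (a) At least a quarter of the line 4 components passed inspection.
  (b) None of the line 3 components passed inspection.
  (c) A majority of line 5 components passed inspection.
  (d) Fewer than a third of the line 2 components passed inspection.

3

(a) line 4: |A| = 9, |A ∩ B| = 3; needs |A ∩ B| / |A| ≥ 1/4 — true.
(b) line 3: |A| = 6, |A ∩ B| = 1; needs A ∩ B = ∅ (|A ∩ B| = 0) — false.
(c) line 5: |A| = 7, |A ∩ B| = 4; needs |A ∩ B| > |A ∖ B| — true.
(d) line 2: |A| = 9, |A ∩ B| = 2; needs |A ∩ B| / |A| < 1/3 — true.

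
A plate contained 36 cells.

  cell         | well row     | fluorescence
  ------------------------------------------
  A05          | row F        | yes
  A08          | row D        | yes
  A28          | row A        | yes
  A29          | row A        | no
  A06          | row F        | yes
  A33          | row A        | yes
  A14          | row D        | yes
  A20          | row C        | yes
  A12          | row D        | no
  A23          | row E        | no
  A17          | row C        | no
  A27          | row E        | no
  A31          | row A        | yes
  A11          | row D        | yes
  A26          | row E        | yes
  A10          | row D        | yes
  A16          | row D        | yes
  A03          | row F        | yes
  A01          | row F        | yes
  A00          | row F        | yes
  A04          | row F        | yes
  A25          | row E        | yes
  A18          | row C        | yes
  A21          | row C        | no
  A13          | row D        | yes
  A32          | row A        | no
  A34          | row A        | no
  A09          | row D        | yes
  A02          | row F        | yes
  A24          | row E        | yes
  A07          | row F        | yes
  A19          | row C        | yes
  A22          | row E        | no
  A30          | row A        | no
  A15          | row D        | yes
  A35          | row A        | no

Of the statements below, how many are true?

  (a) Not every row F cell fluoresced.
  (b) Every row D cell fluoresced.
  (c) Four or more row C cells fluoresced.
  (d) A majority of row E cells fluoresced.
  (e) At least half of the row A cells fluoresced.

0

(a) row F: |A| = 8, |A ∩ B| = 8; needs A ⊄ B (|A ∖ B| ≥ 1) — false.
(b) row D: |A| = 9, |A ∩ B| = 8; needs A ⊆ B, i.e. every element of A is in B (|A ∖ B| = 0) — false.
(c) row C: |A| = 5, |A ∩ B| = 3; needs |A ∩ B| ≥ 4 — false.
(d) row E: |A| = 6, |A ∩ B| = 3; needs |A ∩ B| > |A ∖ B| — false.
(e) row A: |A| = 8, |A ∩ B| = 3; needs |A ∩ B| ≥ |A ∖ B| — false.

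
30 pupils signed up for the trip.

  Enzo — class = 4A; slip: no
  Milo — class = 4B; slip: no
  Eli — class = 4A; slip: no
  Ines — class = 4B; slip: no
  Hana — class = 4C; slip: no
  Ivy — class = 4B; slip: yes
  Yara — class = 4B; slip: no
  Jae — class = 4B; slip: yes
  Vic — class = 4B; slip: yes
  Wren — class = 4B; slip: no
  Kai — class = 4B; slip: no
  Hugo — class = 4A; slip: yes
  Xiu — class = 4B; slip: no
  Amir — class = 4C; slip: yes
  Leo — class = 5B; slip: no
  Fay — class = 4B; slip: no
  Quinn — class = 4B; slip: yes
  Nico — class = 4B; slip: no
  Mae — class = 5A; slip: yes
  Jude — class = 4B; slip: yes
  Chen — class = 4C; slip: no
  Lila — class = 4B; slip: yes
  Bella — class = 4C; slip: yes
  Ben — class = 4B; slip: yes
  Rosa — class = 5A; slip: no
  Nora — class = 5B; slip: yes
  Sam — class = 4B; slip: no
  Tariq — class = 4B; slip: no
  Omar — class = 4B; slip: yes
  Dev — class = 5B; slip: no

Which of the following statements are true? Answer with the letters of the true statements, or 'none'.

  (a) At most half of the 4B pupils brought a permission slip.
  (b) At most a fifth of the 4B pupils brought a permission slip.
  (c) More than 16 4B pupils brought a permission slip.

|A| = 18, |A ∩ B| = 8, |A ∖ B| = 10.
(a) |A ∩ B| ≤ |A ∖ B|: holds.
(b) |A ∩ B| / |A| ≤ 1/5: fails.
(c) |A ∩ B| > 16: fails.

(a)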